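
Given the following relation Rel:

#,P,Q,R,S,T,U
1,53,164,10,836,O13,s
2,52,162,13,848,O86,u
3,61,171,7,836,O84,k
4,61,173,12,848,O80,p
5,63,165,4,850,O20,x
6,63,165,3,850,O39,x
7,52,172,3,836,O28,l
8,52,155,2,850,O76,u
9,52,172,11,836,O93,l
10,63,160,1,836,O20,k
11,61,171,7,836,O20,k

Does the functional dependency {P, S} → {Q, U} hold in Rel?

(P=53, S=836): row 1 → {Q,U} = (164, s) ✓
(P=52, S=848): row 2 → {Q,U} = (162, u) ✓
(P=61, S=836): rows 3, 11 → {Q,U} = (171, k), (171, k) ✓
(P=61, S=848): row 4 → {Q,U} = (173, p) ✓
(P=63, S=850): rows 5, 6 → {Q,U} = (165, x), (165, x) ✓
(P=52, S=836): rows 7, 9 → {Q,U} = (172, l), (172, l) ✓
(P=52, S=850): row 8 → {Q,U} = (155, u) ✓
(P=63, S=836): row 10 → {Q,U} = (160, k) ✓
Every {P, S} value is associated with a single {Q, U} value, so {P, S} → {Q, U} holds.

Yes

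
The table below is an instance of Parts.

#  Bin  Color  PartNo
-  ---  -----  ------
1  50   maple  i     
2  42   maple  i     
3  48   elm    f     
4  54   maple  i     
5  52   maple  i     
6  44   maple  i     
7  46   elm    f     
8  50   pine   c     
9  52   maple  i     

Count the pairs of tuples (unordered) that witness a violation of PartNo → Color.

0

PartNo=i: all 6 rows agree on Color — 0 pairs.
PartNo=f: all 2 rows agree on Color — 0 pairs.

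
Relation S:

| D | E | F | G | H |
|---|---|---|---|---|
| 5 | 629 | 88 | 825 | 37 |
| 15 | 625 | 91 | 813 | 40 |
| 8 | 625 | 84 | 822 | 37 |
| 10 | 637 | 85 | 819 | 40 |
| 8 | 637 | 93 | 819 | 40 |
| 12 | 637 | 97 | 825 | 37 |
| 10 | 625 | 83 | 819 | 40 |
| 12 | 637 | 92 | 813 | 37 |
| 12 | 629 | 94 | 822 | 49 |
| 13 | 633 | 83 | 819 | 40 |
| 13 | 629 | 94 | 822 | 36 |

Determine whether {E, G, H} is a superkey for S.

No

Two distinct rows share (E=637, G=819, H=40), so {E, G, H} does not determine every attribute — not a superkey.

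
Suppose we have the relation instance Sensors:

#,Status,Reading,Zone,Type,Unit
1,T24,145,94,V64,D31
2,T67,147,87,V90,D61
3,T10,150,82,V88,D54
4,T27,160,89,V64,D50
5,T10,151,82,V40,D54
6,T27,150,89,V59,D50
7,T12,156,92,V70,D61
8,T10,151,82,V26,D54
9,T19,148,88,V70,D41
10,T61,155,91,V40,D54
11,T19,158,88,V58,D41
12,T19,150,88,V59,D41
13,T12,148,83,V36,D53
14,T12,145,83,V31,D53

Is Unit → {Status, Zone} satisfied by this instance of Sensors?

Unit=D31: row 1 → {Status,Zone} = (T24, 94) ✓
Unit=D61: rows 2, 7 → {Status,Zone} takes values {(T67, 87), (T12, 92)} — violation
Unit=D54: rows 3, 5, 8, 10 → {Status,Zone} takes values {(T10, 82), (T61, 91)} — violation
Unit=D50: rows 4, 6 → {Status,Zone} = (T27, 89), (T27, 89) ✓
Unit=D41: rows 9, 11, 12 → {Status,Zone} = (T19, 88), (T19, 88), (T19, 88) ✓
Unit=D53: rows 13, 14 → {Status,Zone} = (T12, 83), (T12, 83) ✓
Two rows agree on Unit but differ on {Status, Zone}, so Unit → {Status, Zone} does not hold.

No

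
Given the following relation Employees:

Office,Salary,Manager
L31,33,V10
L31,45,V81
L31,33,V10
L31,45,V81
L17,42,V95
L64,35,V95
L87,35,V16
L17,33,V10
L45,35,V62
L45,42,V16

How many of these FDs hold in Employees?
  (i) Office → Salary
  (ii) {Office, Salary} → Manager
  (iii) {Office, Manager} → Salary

2

(i) Office → Salary: Office=L31: 4 rows → Salary takes values {33, 45} — violation; Office=L17: 2 rows → Salary takes values {42, 33} — violation; Office=L45: 2 rows → Salary takes values {35, 42} — violation — fails.
(ii) {Office, Salary} → Manager: every LHS value maps to a single RHS value — holds.
(iii) {Office, Manager} → Salary: every LHS value maps to a single RHS value — holds.
2 of the 3 dependencies hold.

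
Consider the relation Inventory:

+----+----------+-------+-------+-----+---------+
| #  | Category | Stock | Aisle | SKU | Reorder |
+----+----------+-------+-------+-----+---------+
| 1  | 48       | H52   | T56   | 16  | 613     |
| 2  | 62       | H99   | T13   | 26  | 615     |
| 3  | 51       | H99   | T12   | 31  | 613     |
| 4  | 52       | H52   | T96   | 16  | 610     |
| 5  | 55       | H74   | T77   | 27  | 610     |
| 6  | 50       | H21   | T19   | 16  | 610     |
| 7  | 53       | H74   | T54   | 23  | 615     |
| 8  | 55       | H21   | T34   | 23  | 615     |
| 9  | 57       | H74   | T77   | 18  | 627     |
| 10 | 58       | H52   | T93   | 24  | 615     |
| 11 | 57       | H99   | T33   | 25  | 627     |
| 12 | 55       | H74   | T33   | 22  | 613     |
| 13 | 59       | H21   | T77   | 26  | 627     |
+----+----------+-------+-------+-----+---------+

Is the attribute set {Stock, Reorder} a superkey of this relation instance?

Yes

All 13 rows have distinct {Stock, Reorder} values, so {Stock, Reorder} → (all attributes) holds and {Stock, Reorder} is a superkey.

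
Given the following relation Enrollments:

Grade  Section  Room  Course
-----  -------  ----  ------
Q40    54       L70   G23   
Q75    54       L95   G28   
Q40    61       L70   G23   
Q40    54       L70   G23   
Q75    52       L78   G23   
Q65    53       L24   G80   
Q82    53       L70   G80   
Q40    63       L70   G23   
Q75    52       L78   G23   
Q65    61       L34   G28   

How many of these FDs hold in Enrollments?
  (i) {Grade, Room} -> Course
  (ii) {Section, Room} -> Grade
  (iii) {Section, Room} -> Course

3

(i) {Grade, Room} -> Course: every LHS value maps to a single RHS value — holds.
(ii) {Section, Room} -> Grade: every LHS value maps to a single RHS value — holds.
(iii) {Section, Room} -> Course: every LHS value maps to a single RHS value — holds.
3 of the 3 dependencies hold.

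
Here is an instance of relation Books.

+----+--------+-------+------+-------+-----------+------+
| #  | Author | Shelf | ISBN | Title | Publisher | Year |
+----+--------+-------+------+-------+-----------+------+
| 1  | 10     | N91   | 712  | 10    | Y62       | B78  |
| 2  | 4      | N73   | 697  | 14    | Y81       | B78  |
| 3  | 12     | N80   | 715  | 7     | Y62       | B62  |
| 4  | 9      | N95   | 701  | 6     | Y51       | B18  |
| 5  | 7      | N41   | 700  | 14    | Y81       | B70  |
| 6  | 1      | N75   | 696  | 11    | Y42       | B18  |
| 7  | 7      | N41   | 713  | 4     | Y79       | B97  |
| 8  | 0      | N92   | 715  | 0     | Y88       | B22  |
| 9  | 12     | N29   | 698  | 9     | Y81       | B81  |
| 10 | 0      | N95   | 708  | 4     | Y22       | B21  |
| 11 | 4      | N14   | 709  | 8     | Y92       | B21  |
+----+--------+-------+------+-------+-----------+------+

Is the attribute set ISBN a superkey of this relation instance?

No

Rows 3 and 8 have the same ISBN value ISBN=715 but are distinct tuples, so ISBN does not determine every attribute — not a superkey.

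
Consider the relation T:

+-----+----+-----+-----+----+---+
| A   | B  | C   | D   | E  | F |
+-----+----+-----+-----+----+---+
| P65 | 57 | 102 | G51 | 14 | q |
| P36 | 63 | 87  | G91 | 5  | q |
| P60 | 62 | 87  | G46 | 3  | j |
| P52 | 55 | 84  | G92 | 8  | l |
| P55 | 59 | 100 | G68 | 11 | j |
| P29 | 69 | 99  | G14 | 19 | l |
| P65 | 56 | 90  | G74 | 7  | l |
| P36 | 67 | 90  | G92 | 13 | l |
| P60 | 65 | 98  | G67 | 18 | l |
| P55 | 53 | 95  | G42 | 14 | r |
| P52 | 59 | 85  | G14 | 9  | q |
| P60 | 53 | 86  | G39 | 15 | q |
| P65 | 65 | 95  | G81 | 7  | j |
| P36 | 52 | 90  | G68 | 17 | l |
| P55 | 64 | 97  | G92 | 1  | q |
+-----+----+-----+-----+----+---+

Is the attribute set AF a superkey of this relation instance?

Two distinct rows share (A=P36, F=l), so AF does not determine every attribute — not a superkey.

No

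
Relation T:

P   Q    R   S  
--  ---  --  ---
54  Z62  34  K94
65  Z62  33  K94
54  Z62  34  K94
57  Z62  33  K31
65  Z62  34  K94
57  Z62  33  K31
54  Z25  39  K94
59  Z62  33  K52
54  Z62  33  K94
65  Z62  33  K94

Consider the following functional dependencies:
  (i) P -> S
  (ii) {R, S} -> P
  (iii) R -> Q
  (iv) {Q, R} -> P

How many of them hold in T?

2

(i) P -> S: every LHS value maps to a single RHS value — holds.
(ii) {R, S} -> P: (R=34, S=K94): 3 rows → P takes values {54, 65} — violation; (R=33, S=K94): 3 rows → P takes values {65, 54} — violation — fails.
(iii) R -> Q: every LHS value maps to a single RHS value — holds.
(iv) {Q, R} -> P: (Q=Z62, R=34): 3 rows → P takes values {54, 65} — violation; (Q=Z62, R=33): 6 rows → P takes values {65, 57, 59, 54} — violation — fails.
2 of the 4 dependencies hold.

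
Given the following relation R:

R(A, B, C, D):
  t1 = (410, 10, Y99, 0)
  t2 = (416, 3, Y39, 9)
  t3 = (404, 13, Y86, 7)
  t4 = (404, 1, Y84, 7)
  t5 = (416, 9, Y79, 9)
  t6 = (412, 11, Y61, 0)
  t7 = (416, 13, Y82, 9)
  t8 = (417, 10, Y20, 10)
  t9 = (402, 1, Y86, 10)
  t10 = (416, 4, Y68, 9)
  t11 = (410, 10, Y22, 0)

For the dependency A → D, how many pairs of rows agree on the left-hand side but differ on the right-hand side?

A=410: all 2 rows agree on D — 0 pairs.
A=416: all 4 rows agree on D — 0 pairs.
A=404: all 2 rows agree on D — 0 pairs.

0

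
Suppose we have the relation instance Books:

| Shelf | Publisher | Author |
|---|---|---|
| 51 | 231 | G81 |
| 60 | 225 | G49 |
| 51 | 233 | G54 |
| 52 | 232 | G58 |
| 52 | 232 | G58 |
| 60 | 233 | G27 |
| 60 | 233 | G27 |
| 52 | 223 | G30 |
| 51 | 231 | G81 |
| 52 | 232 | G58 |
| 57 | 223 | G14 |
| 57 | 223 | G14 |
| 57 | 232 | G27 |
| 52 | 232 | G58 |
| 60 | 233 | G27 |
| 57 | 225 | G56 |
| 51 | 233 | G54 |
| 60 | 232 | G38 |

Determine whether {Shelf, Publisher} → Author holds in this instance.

(Shelf=51, Publisher=231): 2 rows → Author = G81, G81 ✓
(Shelf=60, Publisher=225): 1 row → Author = G49 ✓
(Shelf=51, Publisher=233): 2 rows → Author = G54, G54 ✓
(Shelf=52, Publisher=232): 4 rows → Author = G58, G58, G58, G58 ✓
(Shelf=60, Publisher=233): 3 rows → Author = G27, G27, G27 ✓
(Shelf=52, Publisher=223): 1 row → Author = G30 ✓
(Shelf=57, Publisher=223): 2 rows → Author = G14, G14 ✓
(Shelf=57, Publisher=232): 1 row → Author = G27 ✓
(Shelf=57, Publisher=225): 1 row → Author = G56 ✓
(Shelf=60, Publisher=232): 1 row → Author = G38 ✓
Every {Shelf, Publisher} value is associated with a single Author value, so {Shelf, Publisher} → Author holds.

Yes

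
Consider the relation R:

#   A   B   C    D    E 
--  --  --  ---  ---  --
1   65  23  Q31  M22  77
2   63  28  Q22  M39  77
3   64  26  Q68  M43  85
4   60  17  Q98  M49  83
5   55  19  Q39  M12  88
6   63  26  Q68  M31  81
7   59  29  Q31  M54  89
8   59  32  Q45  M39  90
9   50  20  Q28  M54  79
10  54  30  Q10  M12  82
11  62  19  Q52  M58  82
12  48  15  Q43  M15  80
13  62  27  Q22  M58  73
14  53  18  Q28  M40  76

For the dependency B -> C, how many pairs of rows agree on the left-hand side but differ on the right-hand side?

B=26: all 2 rows agree on C — 0 pairs.
B=19: violating pairs (5,11) — 1 pair.

1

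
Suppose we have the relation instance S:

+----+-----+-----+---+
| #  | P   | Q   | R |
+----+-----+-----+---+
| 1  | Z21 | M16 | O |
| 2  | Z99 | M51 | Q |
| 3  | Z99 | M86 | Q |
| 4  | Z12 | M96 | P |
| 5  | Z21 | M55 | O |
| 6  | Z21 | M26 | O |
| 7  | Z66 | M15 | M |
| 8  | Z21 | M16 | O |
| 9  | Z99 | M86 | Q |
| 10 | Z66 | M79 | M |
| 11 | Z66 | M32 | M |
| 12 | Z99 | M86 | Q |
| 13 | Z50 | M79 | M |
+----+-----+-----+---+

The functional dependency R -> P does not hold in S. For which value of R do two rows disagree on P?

R=O: rows 1, 5, 6, 8 → P = Z21, Z21, Z21, Z21 ✓
R=Q: rows 2, 3, 9, 12 → P = Z99, Z99, Z99, Z99 ✓
R=P: row 4 → P = Z12 ✓
R=M: rows 7, 10, 11, 13 → P takes values {Z66, Z50} — violation
The only R value with inconsistent P is R=M.

M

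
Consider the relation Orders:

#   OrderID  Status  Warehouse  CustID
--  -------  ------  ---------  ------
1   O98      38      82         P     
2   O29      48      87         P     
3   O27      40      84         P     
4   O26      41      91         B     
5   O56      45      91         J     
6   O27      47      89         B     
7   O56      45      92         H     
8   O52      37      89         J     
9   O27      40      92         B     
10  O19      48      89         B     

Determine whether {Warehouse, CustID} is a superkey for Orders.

Rows 6 and 10 have the same {Warehouse, CustID} value (Warehouse=89, CustID=B) but are distinct tuples, so {Warehouse, CustID} does not determine every attribute — not a superkey.

No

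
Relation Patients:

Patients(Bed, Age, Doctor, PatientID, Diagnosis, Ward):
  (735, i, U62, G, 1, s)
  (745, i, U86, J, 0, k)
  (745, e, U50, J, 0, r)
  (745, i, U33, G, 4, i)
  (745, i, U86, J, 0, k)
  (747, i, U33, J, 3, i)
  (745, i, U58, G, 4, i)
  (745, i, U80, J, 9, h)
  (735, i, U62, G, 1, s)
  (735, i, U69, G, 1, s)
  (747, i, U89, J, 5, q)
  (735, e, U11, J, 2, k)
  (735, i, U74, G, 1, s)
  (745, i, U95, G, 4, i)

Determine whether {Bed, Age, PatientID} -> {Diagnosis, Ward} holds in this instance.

(Bed=735, Age=i, PatientID=G): 4 rows → {Diagnosis,Ward} = (1, s), (1, s), (1, s), (1, s) ✓
(Bed=745, Age=i, PatientID=J): 3 rows → {Diagnosis,Ward} takes values {(0, k), (9, h)} — violation
(Bed=745, Age=e, PatientID=J): 1 row → {Diagnosis,Ward} = (0, r) ✓
(Bed=745, Age=i, PatientID=G): 3 rows → {Diagnosis,Ward} = (4, i), (4, i), (4, i) ✓
(Bed=747, Age=i, PatientID=J): 2 rows → {Diagnosis,Ward} takes values {(3, i), (5, q)} — violation
(Bed=735, Age=e, PatientID=J): 1 row → {Diagnosis,Ward} = (2, k) ✓
Two rows agree on {Bed, Age, PatientID} but differ on {Diagnosis, Ward}, so {Bed, Age, PatientID} -> {Diagnosis, Ward} does not hold.

No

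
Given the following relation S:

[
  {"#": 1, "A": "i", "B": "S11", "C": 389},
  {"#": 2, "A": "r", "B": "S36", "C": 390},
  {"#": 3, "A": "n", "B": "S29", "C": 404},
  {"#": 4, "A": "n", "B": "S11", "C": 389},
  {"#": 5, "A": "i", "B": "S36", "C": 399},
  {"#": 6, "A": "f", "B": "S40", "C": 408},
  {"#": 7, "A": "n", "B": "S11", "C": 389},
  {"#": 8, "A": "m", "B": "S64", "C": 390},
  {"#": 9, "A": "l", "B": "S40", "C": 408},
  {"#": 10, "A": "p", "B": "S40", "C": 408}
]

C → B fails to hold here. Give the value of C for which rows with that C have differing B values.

C=389: rows 1, 4, 7 → B = S11, S11, S11 ✓
C=390: rows 2, 8 → B takes values {S36, S64} — violation
C=404: row 3 → B = S29 ✓
C=399: row 5 → B = S36 ✓
C=408: rows 6, 9, 10 → B = S40, S40, S40 ✓
The only C value with inconsistent B is C=390.

390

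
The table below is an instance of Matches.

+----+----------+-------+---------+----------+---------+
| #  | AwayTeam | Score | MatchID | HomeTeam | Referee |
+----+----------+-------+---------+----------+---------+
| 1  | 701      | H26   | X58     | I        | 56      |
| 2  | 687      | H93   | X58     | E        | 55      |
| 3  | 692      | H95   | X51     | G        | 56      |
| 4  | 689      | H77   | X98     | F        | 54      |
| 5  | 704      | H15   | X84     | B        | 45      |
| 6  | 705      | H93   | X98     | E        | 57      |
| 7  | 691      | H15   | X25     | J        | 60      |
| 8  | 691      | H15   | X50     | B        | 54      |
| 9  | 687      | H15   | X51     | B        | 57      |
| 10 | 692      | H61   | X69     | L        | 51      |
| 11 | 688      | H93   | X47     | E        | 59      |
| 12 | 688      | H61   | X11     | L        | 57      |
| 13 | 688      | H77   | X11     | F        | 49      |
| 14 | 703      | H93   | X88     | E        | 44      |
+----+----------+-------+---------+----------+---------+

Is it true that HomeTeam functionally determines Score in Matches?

Yes

HomeTeam=I: row 1 → Score = H26 ✓
HomeTeam=E: rows 2, 6, 11, 14 → Score = H93, H93, H93, H93 ✓
HomeTeam=G: row 3 → Score = H95 ✓
HomeTeam=F: rows 4, 13 → Score = H77, H77 ✓
HomeTeam=B: rows 5, 8, 9 → Score = H15, H15, H15 ✓
HomeTeam=J: row 7 → Score = H15 ✓
HomeTeam=L: rows 10, 12 → Score = H61, H61 ✓
Every HomeTeam value is associated with a single Score value, so HomeTeam -> Score holds.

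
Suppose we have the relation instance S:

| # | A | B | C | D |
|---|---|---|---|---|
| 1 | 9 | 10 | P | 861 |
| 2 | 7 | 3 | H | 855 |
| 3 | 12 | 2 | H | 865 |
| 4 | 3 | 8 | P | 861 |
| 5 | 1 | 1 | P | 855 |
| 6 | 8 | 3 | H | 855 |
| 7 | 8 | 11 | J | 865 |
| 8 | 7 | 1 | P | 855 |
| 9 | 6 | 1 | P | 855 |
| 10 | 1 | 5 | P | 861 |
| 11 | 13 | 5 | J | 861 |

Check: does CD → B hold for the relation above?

No

(C=P, D=861): rows 1, 4, 10 → B takes values {10, 8, 5} — violation
(C=H, D=855): rows 2, 6 → B = 3, 3 ✓
(C=H, D=865): row 3 → B = 2 ✓
(C=P, D=855): rows 5, 8, 9 → B = 1, 1, 1 ✓
(C=J, D=865): row 7 → B = 11 ✓
(C=J, D=861): row 11 → B = 5 ✓
Two rows agree on CD but differ on B, so CD → B does not hold.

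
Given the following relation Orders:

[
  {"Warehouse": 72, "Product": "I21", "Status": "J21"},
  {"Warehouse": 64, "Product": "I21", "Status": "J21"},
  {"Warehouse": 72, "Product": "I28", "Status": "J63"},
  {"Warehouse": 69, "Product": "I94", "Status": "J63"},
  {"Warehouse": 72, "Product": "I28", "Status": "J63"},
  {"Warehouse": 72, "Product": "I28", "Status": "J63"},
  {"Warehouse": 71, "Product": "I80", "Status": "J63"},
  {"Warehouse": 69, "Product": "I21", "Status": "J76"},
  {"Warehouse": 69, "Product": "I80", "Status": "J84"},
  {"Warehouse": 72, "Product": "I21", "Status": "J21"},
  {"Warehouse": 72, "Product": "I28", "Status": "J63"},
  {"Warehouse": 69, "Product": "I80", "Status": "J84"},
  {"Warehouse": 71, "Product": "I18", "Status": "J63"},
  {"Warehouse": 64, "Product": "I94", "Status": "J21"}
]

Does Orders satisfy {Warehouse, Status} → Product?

(Warehouse=72, Status=J21): 2 rows → Product = I21, I21 ✓
(Warehouse=64, Status=J21): 2 rows → Product takes values {I21, I94} — violation
(Warehouse=72, Status=J63): 4 rows → Product = I28, I28, I28, I28 ✓
(Warehouse=69, Status=J63): 1 row → Product = I94 ✓
(Warehouse=71, Status=J63): 2 rows → Product takes values {I80, I18} — violation
(Warehouse=69, Status=J76): 1 row → Product = I21 ✓
(Warehouse=69, Status=J84): 2 rows → Product = I80, I80 ✓
Two rows agree on {Warehouse, Status} but differ on Product, so {Warehouse, Status} → Product does not hold.

No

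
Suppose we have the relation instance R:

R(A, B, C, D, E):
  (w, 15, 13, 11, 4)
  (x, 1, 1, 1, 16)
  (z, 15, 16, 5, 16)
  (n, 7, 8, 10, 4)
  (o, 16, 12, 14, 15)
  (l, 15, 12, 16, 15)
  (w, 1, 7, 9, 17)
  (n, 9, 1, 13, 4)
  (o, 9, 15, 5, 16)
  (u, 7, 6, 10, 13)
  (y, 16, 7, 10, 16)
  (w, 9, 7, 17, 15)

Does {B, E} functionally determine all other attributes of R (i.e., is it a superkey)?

All 12 rows have distinct {B, E} values, so {B, E} → (all attributes) holds and {B, E} is a superkey.

Yes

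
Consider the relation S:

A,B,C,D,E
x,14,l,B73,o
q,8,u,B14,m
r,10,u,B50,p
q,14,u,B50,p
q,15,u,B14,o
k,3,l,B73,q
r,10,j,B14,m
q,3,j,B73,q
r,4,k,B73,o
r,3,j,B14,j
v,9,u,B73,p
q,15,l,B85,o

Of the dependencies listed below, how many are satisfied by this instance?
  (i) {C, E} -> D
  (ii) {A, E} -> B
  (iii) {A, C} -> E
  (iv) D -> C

(i) {C, E} -> D: (C=l, E=o): 2 rows → D takes values {B73, B85} — violation; (C=u, E=p): 3 rows → D takes values {B50, B73} — violation — fails.
(ii) {A, E} -> B: every LHS value maps to a single RHS value — holds.
(iii) {A, C} -> E: (A=q, C=u): 3 rows → E takes values {m, p, o} — violation; (A=r, C=j): 2 rows → E takes values {m, j} — violation — fails.
(iv) D -> C: D=B73: 5 rows → C takes values {l, j, k, u} — violation; D=B14: 4 rows → C takes values {u, j} — violation — fails.
1 of the 4 dependencies holds.

1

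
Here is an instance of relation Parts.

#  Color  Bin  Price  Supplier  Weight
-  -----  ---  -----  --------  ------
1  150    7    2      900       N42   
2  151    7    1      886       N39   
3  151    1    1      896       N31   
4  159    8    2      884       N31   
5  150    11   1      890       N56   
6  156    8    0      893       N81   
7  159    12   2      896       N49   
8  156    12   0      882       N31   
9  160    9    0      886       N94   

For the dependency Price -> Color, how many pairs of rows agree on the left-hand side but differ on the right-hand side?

6

Price=2: violating pairs (1,4), (1,7) — 2 pairs.
Price=1: violating pairs (2,5), (3,5) — 2 pairs.
Price=0: violating pairs (6,9), (8,9) — 2 pairs.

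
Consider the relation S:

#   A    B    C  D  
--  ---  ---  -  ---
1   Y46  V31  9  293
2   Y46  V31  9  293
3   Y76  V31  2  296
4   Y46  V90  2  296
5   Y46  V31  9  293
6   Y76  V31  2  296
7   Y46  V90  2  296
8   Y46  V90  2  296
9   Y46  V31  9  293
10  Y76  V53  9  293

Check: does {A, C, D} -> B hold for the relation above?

Yes

(A=Y46, C=9, D=293): rows 1, 2, 5, 9 → B = V31, V31, V31, V31 ✓
(A=Y76, C=2, D=296): rows 3, 6 → B = V31, V31 ✓
(A=Y46, C=2, D=296): rows 4, 7, 8 → B = V90, V90, V90 ✓
(A=Y76, C=9, D=293): row 10 → B = V53 ✓
Every {A, C, D} value is associated with a single B value, so {A, C, D} -> B holds.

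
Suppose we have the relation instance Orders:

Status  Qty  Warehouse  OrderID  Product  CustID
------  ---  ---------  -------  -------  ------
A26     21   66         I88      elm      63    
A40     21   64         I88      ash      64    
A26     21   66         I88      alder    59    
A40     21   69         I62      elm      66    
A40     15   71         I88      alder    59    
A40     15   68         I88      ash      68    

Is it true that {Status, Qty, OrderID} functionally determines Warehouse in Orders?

No

(Status=A26, Qty=21, OrderID=I88): 2 rows → Warehouse = 66, 66 ✓
(Status=A40, Qty=21, OrderID=I88): 1 row → Warehouse = 64 ✓
(Status=A40, Qty=21, OrderID=I62): 1 row → Warehouse = 69 ✓
(Status=A40, Qty=15, OrderID=I88): 2 rows → Warehouse takes values {71, 68} — violation
Two rows agree on {Status, Qty, OrderID} but differ on Warehouse, so {Status, Qty, OrderID} -> Warehouse does not hold.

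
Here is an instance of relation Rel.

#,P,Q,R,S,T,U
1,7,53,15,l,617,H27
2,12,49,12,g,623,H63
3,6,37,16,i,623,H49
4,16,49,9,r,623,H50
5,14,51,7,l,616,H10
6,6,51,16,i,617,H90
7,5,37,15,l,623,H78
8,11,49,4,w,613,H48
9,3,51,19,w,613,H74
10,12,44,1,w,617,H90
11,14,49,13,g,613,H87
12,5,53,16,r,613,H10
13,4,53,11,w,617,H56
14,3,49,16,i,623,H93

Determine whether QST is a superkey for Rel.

All 14 rows have distinct QST values, so QST → (all attributes) holds and QST is a superkey.

Yes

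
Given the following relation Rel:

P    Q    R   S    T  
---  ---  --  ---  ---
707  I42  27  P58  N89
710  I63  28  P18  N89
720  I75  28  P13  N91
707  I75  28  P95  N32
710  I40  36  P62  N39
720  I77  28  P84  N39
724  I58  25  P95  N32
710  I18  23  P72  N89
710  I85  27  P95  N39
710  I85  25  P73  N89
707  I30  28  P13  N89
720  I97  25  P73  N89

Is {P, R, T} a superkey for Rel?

All 12 rows have distinct {P, R, T} values, so {P, R, T} → (all attributes) holds and {P, R, T} is a superkey.

Yes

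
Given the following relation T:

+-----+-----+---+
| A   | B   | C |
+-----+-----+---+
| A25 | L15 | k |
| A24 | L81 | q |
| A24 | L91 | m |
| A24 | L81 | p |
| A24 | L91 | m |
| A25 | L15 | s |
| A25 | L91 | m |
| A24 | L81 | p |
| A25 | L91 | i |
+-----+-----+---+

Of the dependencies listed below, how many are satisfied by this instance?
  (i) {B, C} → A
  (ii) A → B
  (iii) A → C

0

(i) {B, C} → A: (B=L91, C=m): 3 rows → A takes values {A24, A25} — violation — fails.
(ii) A → B: A=A25: 4 rows → B takes values {L15, L91} — violation; A=A24: 5 rows → B takes values {L81, L91} — violation — fails.
(iii) A → C: A=A25: 4 rows → C takes values {k, s, m, i} — violation; A=A24: 5 rows → C takes values {q, m, p} — violation — fails.
None of the 3 dependencies hold.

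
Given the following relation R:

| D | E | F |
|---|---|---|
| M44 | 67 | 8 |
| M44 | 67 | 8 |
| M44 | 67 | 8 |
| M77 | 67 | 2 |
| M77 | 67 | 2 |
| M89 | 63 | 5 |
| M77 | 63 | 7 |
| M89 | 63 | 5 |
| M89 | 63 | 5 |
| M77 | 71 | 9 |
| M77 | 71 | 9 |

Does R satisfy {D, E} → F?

(D=M44, E=67): 3 rows → F = 8, 8, 8 ✓
(D=M77, E=67): 2 rows → F = 2, 2 ✓
(D=M89, E=63): 3 rows → F = 5, 5, 5 ✓
(D=M77, E=63): 1 row → F = 7 ✓
(D=M77, E=71): 2 rows → F = 9, 9 ✓
Every {D, E} value is associated with a single F value, so {D, E} → F holds.

Yes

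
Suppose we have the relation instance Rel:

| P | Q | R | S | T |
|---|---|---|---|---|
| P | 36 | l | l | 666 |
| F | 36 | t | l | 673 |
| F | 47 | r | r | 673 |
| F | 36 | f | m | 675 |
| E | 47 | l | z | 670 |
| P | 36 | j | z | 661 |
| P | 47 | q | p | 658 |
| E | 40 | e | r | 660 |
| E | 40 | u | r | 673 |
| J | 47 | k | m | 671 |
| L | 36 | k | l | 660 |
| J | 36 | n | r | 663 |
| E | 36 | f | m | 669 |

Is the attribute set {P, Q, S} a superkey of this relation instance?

Two distinct rows share (P=E, Q=40, S=r), so {P, Q, S} does not determine every attribute — not a superkey.

No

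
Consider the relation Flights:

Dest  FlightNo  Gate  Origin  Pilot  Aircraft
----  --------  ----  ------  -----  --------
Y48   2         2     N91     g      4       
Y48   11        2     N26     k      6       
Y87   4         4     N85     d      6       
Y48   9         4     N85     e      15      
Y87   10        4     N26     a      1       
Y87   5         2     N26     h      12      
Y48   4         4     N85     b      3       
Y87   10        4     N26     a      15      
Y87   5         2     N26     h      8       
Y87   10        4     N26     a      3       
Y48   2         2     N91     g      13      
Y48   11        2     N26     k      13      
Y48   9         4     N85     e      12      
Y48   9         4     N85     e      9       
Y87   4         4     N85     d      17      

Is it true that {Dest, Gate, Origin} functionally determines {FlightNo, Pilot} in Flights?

No

(Dest=Y48, Gate=2, Origin=N91): 2 rows → {FlightNo,Pilot} = (2, g), (2, g) ✓
(Dest=Y48, Gate=2, Origin=N26): 2 rows → {FlightNo,Pilot} = (11, k), (11, k) ✓
(Dest=Y87, Gate=4, Origin=N85): 2 rows → {FlightNo,Pilot} = (4, d), (4, d) ✓
(Dest=Y48, Gate=4, Origin=N85): 4 rows → {FlightNo,Pilot} takes values {(9, e), (4, b)} — violation
(Dest=Y87, Gate=4, Origin=N26): 3 rows → {FlightNo,Pilot} = (10, a), (10, a), (10, a) ✓
(Dest=Y87, Gate=2, Origin=N26): 2 rows → {FlightNo,Pilot} = (5, h), (5, h) ✓
Two rows agree on {Dest, Gate, Origin} but differ on {FlightNo, Pilot}, so {Dest, Gate, Origin} -> {FlightNo, Pilot} does not hold.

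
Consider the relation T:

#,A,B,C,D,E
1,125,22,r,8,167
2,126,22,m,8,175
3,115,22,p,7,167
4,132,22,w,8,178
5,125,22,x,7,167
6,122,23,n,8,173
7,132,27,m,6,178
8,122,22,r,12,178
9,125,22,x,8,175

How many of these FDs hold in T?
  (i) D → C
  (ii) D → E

0

(i) D → C: D=8: rows 1, 2, 4, 6, 9 → C takes values {r, m, w, n, x} — violation; D=7: rows 3, 5 → C takes values {p, x} — violation — fails.
(ii) D → E: D=8: rows 1, 2, 4, 6, 9 → E takes values {167, 175, 178, 173} — violation — fails.
None of the 2 dependencies hold.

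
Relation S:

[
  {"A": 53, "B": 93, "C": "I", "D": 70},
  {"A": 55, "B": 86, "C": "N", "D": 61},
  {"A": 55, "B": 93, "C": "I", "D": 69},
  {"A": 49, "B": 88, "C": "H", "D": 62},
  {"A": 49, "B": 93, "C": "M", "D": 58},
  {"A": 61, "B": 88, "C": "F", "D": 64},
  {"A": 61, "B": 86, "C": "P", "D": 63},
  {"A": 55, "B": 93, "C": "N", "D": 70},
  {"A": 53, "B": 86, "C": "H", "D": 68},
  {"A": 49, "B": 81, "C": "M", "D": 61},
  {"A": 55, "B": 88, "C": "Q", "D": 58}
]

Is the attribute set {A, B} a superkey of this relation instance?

Two distinct rows share (A=55, B=93), so {A, B} does not determine every attribute — not a superkey.

No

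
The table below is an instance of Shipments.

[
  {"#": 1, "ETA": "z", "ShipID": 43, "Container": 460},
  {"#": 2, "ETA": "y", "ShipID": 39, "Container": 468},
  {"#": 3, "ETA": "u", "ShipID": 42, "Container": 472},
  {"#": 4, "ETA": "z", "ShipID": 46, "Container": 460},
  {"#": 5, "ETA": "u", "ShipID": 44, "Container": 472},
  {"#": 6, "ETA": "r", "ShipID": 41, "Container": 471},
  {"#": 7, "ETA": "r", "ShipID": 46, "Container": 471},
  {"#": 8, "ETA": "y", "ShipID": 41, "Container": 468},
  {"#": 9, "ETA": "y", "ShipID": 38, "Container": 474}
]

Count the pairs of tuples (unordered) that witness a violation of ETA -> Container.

ETA=z: all 2 rows agree on Container — 0 pairs.
ETA=y: violating pairs (2,9), (8,9) — 2 pairs.
ETA=u: all 2 rows agree on Container — 0 pairs.
ETA=r: all 2 rows agree on Container — 0 pairs.

2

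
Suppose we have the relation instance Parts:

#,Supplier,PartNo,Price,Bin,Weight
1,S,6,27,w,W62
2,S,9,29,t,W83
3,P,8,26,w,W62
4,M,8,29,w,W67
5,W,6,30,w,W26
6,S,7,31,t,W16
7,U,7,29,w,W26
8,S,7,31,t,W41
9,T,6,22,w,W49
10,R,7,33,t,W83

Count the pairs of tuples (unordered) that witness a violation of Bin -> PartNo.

14

Bin=w: violating pairs (1,3), (1,4), (1,7), (3,5), (3,7), (3,9), (4,5), (4,7), (4,9), (5,7), (7,9) — 11 pairs.
Bin=t: violating pairs (2,6), (2,8), (2,10) — 3 pairs.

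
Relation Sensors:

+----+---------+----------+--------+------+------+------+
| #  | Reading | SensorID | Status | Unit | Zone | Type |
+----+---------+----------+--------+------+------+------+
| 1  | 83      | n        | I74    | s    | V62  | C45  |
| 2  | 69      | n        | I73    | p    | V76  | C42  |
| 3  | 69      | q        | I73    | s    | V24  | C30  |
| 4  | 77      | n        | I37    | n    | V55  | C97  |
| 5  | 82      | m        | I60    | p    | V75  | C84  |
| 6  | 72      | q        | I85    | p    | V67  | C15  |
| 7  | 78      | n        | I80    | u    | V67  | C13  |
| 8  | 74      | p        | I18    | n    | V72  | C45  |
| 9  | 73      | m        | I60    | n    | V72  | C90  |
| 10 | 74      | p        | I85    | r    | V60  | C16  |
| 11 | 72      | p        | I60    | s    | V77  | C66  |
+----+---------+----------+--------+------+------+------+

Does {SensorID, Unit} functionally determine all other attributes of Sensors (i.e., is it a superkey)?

All 11 rows have distinct {SensorID, Unit} values, so {SensorID, Unit} → (all attributes) holds and {SensorID, Unit} is a superkey.

Yes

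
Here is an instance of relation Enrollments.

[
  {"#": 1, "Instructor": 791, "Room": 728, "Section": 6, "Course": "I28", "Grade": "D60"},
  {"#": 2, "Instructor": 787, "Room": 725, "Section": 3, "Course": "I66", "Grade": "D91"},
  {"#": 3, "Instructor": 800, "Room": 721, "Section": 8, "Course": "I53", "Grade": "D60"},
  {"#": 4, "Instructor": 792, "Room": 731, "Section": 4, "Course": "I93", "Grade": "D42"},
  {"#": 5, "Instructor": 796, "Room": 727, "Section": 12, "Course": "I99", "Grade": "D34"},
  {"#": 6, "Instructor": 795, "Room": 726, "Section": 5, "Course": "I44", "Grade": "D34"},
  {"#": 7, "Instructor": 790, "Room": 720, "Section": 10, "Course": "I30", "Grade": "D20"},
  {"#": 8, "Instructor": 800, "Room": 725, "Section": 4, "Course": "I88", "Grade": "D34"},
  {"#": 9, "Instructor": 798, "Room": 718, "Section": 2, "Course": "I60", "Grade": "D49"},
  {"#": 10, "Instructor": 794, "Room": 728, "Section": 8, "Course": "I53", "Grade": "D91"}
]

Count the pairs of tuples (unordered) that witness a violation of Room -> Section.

Room=728: violating pairs (1,10) — 1 pair.
Room=725: violating pairs (2,8) — 1 pair.

2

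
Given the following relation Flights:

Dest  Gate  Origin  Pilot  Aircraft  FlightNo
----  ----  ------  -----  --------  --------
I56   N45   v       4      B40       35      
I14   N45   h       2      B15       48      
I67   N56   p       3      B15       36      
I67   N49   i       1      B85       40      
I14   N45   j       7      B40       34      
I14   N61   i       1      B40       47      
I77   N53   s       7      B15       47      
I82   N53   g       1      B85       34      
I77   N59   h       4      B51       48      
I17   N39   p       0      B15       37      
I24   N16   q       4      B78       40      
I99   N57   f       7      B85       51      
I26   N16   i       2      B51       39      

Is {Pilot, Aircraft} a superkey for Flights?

Two distinct rows share (Pilot=1, Aircraft=B85), so {Pilot, Aircraft} does not determine every attribute — not a superkey.

No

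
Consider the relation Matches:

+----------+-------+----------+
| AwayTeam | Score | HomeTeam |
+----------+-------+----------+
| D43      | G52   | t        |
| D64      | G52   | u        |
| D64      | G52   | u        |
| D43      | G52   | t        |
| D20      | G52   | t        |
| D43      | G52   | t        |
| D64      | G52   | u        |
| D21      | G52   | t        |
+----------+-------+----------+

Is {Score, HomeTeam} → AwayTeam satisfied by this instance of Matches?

(Score=G52, HomeTeam=t): 5 rows → AwayTeam takes values {D43, D20, D21} — violation
(Score=G52, HomeTeam=u): 3 rows → AwayTeam = D64, D64, D64 ✓
Two rows agree on {Score, HomeTeam} but differ on AwayTeam, so {Score, HomeTeam} → AwayTeam does not hold.

No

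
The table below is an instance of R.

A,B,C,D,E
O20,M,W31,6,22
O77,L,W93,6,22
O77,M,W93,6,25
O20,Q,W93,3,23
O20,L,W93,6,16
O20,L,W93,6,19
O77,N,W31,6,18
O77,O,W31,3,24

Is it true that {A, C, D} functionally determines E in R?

(A=O20, C=W31, D=6): 1 row → E = 22 ✓
(A=O77, C=W93, D=6): 2 rows → E takes values {22, 25} — violation
(A=O20, C=W93, D=3): 1 row → E = 23 ✓
(A=O20, C=W93, D=6): 2 rows → E takes values {16, 19} — violation
(A=O77, C=W31, D=6): 1 row → E = 18 ✓
(A=O77, C=W31, D=3): 1 row → E = 24 ✓
Two rows agree on {A, C, D} but differ on E, so {A, C, D} -> E does not hold.

No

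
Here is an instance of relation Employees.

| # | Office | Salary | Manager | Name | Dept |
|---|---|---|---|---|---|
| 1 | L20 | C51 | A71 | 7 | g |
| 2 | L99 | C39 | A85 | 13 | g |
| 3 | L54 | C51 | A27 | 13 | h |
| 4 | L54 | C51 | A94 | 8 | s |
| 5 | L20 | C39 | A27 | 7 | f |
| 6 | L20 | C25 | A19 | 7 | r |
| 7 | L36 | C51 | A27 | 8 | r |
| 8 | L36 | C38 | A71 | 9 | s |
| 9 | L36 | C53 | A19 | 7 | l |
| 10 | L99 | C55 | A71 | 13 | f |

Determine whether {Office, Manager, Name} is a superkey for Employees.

All 10 rows have distinct {Office, Manager, Name} values, so {Office, Manager, Name} → (all attributes) holds and {Office, Manager, Name} is a superkey.

Yes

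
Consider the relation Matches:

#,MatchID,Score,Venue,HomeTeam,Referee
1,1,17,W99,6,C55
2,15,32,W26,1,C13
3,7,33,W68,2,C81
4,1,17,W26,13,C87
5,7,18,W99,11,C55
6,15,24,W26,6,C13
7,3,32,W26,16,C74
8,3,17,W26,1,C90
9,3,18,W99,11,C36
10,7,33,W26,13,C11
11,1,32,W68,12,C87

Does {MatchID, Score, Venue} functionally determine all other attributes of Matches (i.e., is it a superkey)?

Yes

All 11 rows have distinct {MatchID, Score, Venue} values, so {MatchID, Score, Venue} → (all attributes) holds and {MatchID, Score, Venue} is a superkey.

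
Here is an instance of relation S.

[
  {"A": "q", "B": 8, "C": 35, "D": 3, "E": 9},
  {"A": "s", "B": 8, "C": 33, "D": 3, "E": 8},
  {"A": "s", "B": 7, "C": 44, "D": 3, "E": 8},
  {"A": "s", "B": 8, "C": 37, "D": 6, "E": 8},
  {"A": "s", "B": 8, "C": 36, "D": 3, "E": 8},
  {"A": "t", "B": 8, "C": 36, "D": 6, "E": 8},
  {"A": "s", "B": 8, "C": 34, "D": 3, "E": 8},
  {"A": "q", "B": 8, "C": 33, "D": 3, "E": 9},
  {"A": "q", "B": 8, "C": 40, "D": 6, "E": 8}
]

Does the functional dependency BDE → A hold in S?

No

(B=8, D=3, E=9): 2 rows → A = q, q ✓
(B=8, D=3, E=8): 3 rows → A = s, s, s ✓
(B=7, D=3, E=8): 1 row → A = s ✓
(B=8, D=6, E=8): 3 rows → A takes values {s, t, q} — violation
Two rows agree on BDE but differ on A, so BDE → A does not hold.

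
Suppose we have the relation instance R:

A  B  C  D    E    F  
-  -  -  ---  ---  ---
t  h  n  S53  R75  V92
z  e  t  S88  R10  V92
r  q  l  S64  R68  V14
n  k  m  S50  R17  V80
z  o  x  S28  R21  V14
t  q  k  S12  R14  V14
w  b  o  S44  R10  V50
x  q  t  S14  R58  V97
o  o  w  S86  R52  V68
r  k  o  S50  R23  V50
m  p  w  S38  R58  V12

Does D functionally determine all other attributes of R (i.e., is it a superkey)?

Two distinct rows share D=S50, so D does not determine every attribute — not a superkey.

No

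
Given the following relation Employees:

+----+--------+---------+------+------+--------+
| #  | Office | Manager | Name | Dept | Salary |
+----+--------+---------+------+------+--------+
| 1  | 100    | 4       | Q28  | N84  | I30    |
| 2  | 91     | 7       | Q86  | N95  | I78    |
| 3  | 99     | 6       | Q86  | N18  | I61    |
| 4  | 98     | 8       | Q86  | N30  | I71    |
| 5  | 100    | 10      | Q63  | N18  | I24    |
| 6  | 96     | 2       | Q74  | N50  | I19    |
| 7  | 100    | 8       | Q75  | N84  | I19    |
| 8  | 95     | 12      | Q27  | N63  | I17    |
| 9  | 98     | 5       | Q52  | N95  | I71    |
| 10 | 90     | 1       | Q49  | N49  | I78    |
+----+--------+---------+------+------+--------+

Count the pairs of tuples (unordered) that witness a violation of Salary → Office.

Salary=I78: violating pairs (2,10) — 1 pair.
Salary=I71: all 2 rows agree on Office — 0 pairs.
Salary=I19: violating pairs (6,7) — 1 pair.

2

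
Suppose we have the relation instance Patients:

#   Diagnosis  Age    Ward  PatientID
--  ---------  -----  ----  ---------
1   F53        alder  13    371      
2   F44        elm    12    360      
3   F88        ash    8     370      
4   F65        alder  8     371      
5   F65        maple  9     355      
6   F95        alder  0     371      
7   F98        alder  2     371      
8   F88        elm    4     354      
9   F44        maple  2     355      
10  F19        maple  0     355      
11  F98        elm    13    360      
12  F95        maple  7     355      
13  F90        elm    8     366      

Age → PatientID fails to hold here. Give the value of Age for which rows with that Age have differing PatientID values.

elm

Age=alder: rows 1, 4, 6, 7 → PatientID = 371, 371, 371, 371 ✓
Age=elm: rows 2, 8, 11, 13 → PatientID takes values {360, 354, 366} — violation
Age=ash: row 3 → PatientID = 370 ✓
Age=maple: rows 5, 9, 10, 12 → PatientID = 355, 355, 355, 355 ✓
The only Age value with inconsistent PatientID is Age=elm.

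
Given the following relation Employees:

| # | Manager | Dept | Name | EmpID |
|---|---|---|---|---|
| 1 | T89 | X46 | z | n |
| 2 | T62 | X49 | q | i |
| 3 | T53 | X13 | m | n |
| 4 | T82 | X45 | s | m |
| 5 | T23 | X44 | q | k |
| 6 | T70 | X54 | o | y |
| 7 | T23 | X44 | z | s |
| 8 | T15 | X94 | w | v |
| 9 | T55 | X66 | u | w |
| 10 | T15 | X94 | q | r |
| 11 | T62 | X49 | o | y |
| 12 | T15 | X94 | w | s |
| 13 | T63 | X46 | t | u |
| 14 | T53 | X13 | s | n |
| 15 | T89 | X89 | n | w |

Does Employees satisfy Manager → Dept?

Manager=T89: rows 1, 15 → Dept takes values {X46, X89} — violation
Manager=T62: rows 2, 11 → Dept = X49, X49 ✓
Manager=T53: rows 3, 14 → Dept = X13, X13 ✓
Manager=T82: row 4 → Dept = X45 ✓
Manager=T23: rows 5, 7 → Dept = X44, X44 ✓
Manager=T70: row 6 → Dept = X54 ✓
Manager=T15: rows 8, 10, 12 → Dept = X94, X94, X94 ✓
Manager=T55: row 9 → Dept = X66 ✓
Manager=T63: row 13 → Dept = X46 ✓
Two rows agree on Manager but differ on Dept, so Manager → Dept does not hold.

No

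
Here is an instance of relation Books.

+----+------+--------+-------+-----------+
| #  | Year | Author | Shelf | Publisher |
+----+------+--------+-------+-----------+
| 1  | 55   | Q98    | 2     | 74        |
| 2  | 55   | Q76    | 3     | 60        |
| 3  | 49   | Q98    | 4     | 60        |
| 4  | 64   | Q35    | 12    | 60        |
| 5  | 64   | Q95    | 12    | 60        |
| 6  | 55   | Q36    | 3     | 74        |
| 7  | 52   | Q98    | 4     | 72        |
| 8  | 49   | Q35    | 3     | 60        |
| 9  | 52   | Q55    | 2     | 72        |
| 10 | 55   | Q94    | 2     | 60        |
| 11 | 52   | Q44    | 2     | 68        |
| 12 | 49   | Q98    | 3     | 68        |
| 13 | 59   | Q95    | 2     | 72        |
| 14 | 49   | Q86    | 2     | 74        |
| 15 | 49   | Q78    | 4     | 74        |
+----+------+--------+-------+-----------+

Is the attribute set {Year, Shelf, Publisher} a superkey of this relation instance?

No

Rows 4 and 5 have the same {Year, Shelf, Publisher} value (Year=64, Shelf=12, Publisher=60) but are distinct tuples, so {Year, Shelf, Publisher} does not determine every attribute — not a superkey.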